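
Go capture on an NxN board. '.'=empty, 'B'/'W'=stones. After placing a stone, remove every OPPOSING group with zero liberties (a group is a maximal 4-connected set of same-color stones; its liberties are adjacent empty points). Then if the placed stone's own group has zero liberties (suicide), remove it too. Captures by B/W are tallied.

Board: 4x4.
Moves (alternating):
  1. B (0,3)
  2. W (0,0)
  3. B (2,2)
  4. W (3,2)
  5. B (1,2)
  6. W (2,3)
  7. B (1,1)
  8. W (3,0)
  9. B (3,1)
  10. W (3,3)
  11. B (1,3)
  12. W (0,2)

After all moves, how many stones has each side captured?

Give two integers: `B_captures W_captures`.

Move 1: B@(0,3) -> caps B=0 W=0
Move 2: W@(0,0) -> caps B=0 W=0
Move 3: B@(2,2) -> caps B=0 W=0
Move 4: W@(3,2) -> caps B=0 W=0
Move 5: B@(1,2) -> caps B=0 W=0
Move 6: W@(2,3) -> caps B=0 W=0
Move 7: B@(1,1) -> caps B=0 W=0
Move 8: W@(3,0) -> caps B=0 W=0
Move 9: B@(3,1) -> caps B=0 W=0
Move 10: W@(3,3) -> caps B=0 W=0
Move 11: B@(1,3) -> caps B=3 W=0
Move 12: W@(0,2) -> caps B=3 W=0

Answer: 3 0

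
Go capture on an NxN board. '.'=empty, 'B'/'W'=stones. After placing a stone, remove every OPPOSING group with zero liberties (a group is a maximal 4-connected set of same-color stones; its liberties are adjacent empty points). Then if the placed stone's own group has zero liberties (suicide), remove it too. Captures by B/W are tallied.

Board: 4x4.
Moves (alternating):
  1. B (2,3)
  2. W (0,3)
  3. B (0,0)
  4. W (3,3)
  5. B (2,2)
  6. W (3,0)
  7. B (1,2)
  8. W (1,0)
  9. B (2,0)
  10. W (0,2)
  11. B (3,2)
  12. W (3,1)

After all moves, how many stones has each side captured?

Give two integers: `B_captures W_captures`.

Move 1: B@(2,3) -> caps B=0 W=0
Move 2: W@(0,3) -> caps B=0 W=0
Move 3: B@(0,0) -> caps B=0 W=0
Move 4: W@(3,3) -> caps B=0 W=0
Move 5: B@(2,2) -> caps B=0 W=0
Move 6: W@(3,0) -> caps B=0 W=0
Move 7: B@(1,2) -> caps B=0 W=0
Move 8: W@(1,0) -> caps B=0 W=0
Move 9: B@(2,0) -> caps B=0 W=0
Move 10: W@(0,2) -> caps B=0 W=0
Move 11: B@(3,2) -> caps B=1 W=0
Move 12: W@(3,1) -> caps B=1 W=0

Answer: 1 0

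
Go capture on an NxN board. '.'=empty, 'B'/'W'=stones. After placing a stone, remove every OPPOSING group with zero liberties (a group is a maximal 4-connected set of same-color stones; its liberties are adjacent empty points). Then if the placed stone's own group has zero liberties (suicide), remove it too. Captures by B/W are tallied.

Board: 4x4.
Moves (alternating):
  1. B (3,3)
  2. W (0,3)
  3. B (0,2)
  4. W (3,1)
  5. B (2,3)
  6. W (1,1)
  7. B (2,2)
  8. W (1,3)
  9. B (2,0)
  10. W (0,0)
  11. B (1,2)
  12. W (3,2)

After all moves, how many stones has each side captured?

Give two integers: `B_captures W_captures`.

Move 1: B@(3,3) -> caps B=0 W=0
Move 2: W@(0,3) -> caps B=0 W=0
Move 3: B@(0,2) -> caps B=0 W=0
Move 4: W@(3,1) -> caps B=0 W=0
Move 5: B@(2,3) -> caps B=0 W=0
Move 6: W@(1,1) -> caps B=0 W=0
Move 7: B@(2,2) -> caps B=0 W=0
Move 8: W@(1,3) -> caps B=0 W=0
Move 9: B@(2,0) -> caps B=0 W=0
Move 10: W@(0,0) -> caps B=0 W=0
Move 11: B@(1,2) -> caps B=2 W=0
Move 12: W@(3,2) -> caps B=2 W=0

Answer: 2 0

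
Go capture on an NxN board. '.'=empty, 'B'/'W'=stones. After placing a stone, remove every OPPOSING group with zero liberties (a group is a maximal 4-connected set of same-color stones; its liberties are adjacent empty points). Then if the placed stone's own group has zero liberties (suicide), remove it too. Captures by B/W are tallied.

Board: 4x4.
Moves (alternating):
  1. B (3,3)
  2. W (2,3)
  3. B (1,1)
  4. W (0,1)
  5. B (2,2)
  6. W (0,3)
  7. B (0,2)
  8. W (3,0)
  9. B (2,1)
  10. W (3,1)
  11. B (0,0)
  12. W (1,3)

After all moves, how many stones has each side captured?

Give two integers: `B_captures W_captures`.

Move 1: B@(3,3) -> caps B=0 W=0
Move 2: W@(2,3) -> caps B=0 W=0
Move 3: B@(1,1) -> caps B=0 W=0
Move 4: W@(0,1) -> caps B=0 W=0
Move 5: B@(2,2) -> caps B=0 W=0
Move 6: W@(0,3) -> caps B=0 W=0
Move 7: B@(0,2) -> caps B=0 W=0
Move 8: W@(3,0) -> caps B=0 W=0
Move 9: B@(2,1) -> caps B=0 W=0
Move 10: W@(3,1) -> caps B=0 W=0
Move 11: B@(0,0) -> caps B=1 W=0
Move 12: W@(1,3) -> caps B=1 W=0

Answer: 1 0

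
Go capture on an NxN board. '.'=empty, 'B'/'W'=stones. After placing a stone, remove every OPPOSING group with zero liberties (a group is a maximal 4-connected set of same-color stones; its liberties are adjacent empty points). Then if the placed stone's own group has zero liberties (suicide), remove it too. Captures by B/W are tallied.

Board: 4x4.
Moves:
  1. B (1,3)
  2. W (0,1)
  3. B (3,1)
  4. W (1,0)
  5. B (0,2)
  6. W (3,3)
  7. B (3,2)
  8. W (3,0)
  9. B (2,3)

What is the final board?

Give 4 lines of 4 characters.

Move 1: B@(1,3) -> caps B=0 W=0
Move 2: W@(0,1) -> caps B=0 W=0
Move 3: B@(3,1) -> caps B=0 W=0
Move 4: W@(1,0) -> caps B=0 W=0
Move 5: B@(0,2) -> caps B=0 W=0
Move 6: W@(3,3) -> caps B=0 W=0
Move 7: B@(3,2) -> caps B=0 W=0
Move 8: W@(3,0) -> caps B=0 W=0
Move 9: B@(2,3) -> caps B=1 W=0

Answer: .WB.
W..B
...B
WBB.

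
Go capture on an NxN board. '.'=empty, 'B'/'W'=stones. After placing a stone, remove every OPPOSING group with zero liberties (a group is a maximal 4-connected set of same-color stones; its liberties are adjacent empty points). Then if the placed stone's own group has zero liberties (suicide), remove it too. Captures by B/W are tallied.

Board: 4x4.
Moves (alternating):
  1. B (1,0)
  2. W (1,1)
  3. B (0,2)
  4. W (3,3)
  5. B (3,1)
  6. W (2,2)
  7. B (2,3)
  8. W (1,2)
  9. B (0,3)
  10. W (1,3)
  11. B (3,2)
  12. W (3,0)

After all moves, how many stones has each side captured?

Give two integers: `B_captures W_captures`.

Move 1: B@(1,0) -> caps B=0 W=0
Move 2: W@(1,1) -> caps B=0 W=0
Move 3: B@(0,2) -> caps B=0 W=0
Move 4: W@(3,3) -> caps B=0 W=0
Move 5: B@(3,1) -> caps B=0 W=0
Move 6: W@(2,2) -> caps B=0 W=0
Move 7: B@(2,3) -> caps B=0 W=0
Move 8: W@(1,2) -> caps B=0 W=0
Move 9: B@(0,3) -> caps B=0 W=0
Move 10: W@(1,3) -> caps B=0 W=1
Move 11: B@(3,2) -> caps B=0 W=1
Move 12: W@(3,0) -> caps B=0 W=1

Answer: 0 1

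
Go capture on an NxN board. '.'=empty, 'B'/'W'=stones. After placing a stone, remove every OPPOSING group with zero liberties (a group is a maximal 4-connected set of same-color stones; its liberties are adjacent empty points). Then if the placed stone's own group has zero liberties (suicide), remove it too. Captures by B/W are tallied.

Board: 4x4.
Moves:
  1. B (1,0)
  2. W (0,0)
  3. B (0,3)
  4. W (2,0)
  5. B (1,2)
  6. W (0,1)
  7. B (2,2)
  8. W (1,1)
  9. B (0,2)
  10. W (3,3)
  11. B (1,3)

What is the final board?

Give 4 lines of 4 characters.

Answer: WWBB
.WBB
W.B.
...W

Derivation:
Move 1: B@(1,0) -> caps B=0 W=0
Move 2: W@(0,0) -> caps B=0 W=0
Move 3: B@(0,3) -> caps B=0 W=0
Move 4: W@(2,0) -> caps B=0 W=0
Move 5: B@(1,2) -> caps B=0 W=0
Move 6: W@(0,1) -> caps B=0 W=0
Move 7: B@(2,2) -> caps B=0 W=0
Move 8: W@(1,1) -> caps B=0 W=1
Move 9: B@(0,2) -> caps B=0 W=1
Move 10: W@(3,3) -> caps B=0 W=1
Move 11: B@(1,3) -> caps B=0 W=1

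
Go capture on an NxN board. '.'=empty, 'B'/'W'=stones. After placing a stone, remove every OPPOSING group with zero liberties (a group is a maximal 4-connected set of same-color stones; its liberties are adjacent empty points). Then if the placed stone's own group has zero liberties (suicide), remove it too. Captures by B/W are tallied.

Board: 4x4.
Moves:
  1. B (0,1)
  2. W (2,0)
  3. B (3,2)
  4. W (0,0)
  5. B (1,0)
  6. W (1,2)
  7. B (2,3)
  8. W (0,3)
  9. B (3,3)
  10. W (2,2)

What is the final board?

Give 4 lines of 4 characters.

Answer: .B.W
B.W.
W.WB
..BB

Derivation:
Move 1: B@(0,1) -> caps B=0 W=0
Move 2: W@(2,0) -> caps B=0 W=0
Move 3: B@(3,2) -> caps B=0 W=0
Move 4: W@(0,0) -> caps B=0 W=0
Move 5: B@(1,0) -> caps B=1 W=0
Move 6: W@(1,2) -> caps B=1 W=0
Move 7: B@(2,3) -> caps B=1 W=0
Move 8: W@(0,3) -> caps B=1 W=0
Move 9: B@(3,3) -> caps B=1 W=0
Move 10: W@(2,2) -> caps B=1 W=0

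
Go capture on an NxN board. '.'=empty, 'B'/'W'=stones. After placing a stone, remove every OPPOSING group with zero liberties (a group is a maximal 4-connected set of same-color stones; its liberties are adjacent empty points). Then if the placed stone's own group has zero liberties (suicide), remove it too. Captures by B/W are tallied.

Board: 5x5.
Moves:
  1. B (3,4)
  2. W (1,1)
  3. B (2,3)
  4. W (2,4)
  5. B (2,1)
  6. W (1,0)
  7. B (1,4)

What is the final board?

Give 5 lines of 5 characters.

Move 1: B@(3,4) -> caps B=0 W=0
Move 2: W@(1,1) -> caps B=0 W=0
Move 3: B@(2,3) -> caps B=0 W=0
Move 4: W@(2,4) -> caps B=0 W=0
Move 5: B@(2,1) -> caps B=0 W=0
Move 6: W@(1,0) -> caps B=0 W=0
Move 7: B@(1,4) -> caps B=1 W=0

Answer: .....
WW..B
.B.B.
....B
.....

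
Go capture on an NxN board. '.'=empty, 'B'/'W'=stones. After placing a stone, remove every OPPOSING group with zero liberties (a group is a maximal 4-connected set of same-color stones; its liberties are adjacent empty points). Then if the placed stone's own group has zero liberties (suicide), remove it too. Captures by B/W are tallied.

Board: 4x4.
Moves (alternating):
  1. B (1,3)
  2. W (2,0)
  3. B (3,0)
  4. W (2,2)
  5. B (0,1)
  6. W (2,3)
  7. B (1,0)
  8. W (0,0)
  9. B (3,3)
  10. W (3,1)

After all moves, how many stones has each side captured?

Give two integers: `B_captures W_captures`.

Move 1: B@(1,3) -> caps B=0 W=0
Move 2: W@(2,0) -> caps B=0 W=0
Move 3: B@(3,0) -> caps B=0 W=0
Move 4: W@(2,2) -> caps B=0 W=0
Move 5: B@(0,1) -> caps B=0 W=0
Move 6: W@(2,3) -> caps B=0 W=0
Move 7: B@(1,0) -> caps B=0 W=0
Move 8: W@(0,0) -> caps B=0 W=0
Move 9: B@(3,3) -> caps B=0 W=0
Move 10: W@(3,1) -> caps B=0 W=1

Answer: 0 1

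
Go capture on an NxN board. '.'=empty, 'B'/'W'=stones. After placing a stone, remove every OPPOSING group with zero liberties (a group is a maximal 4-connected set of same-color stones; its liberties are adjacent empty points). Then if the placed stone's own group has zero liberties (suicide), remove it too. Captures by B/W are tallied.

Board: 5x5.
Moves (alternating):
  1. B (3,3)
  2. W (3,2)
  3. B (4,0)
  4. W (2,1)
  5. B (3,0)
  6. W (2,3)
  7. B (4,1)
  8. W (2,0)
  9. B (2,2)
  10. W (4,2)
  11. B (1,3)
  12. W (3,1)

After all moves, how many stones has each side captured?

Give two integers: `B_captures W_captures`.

Answer: 0 3

Derivation:
Move 1: B@(3,3) -> caps B=0 W=0
Move 2: W@(3,2) -> caps B=0 W=0
Move 3: B@(4,0) -> caps B=0 W=0
Move 4: W@(2,1) -> caps B=0 W=0
Move 5: B@(3,0) -> caps B=0 W=0
Move 6: W@(2,3) -> caps B=0 W=0
Move 7: B@(4,1) -> caps B=0 W=0
Move 8: W@(2,0) -> caps B=0 W=0
Move 9: B@(2,2) -> caps B=0 W=0
Move 10: W@(4,2) -> caps B=0 W=0
Move 11: B@(1,3) -> caps B=0 W=0
Move 12: W@(3,1) -> caps B=0 W=3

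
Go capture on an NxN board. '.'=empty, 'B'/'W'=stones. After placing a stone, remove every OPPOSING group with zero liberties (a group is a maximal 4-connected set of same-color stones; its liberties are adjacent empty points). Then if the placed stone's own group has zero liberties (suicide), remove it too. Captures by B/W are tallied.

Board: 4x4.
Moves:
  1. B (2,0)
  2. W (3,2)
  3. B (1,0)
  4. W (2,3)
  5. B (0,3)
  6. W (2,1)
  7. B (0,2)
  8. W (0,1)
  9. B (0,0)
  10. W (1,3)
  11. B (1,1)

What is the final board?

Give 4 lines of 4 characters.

Move 1: B@(2,0) -> caps B=0 W=0
Move 2: W@(3,2) -> caps B=0 W=0
Move 3: B@(1,0) -> caps B=0 W=0
Move 4: W@(2,3) -> caps B=0 W=0
Move 5: B@(0,3) -> caps B=0 W=0
Move 6: W@(2,1) -> caps B=0 W=0
Move 7: B@(0,2) -> caps B=0 W=0
Move 8: W@(0,1) -> caps B=0 W=0
Move 9: B@(0,0) -> caps B=0 W=0
Move 10: W@(1,3) -> caps B=0 W=0
Move 11: B@(1,1) -> caps B=1 W=0

Answer: B.BB
BB.W
BW.W
..W.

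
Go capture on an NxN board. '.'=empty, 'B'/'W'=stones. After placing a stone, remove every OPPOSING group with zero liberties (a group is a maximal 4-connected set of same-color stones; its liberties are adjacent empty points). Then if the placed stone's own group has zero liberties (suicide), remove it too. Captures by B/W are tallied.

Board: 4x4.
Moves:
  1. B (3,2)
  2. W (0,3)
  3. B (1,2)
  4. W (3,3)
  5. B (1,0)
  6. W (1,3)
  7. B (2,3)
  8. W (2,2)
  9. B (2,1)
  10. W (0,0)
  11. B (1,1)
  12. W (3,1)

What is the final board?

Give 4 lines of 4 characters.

Answer: W..W
BBBW
.B.B
.WB.

Derivation:
Move 1: B@(3,2) -> caps B=0 W=0
Move 2: W@(0,3) -> caps B=0 W=0
Move 3: B@(1,2) -> caps B=0 W=0
Move 4: W@(3,3) -> caps B=0 W=0
Move 5: B@(1,0) -> caps B=0 W=0
Move 6: W@(1,3) -> caps B=0 W=0
Move 7: B@(2,3) -> caps B=1 W=0
Move 8: W@(2,2) -> caps B=1 W=0
Move 9: B@(2,1) -> caps B=2 W=0
Move 10: W@(0,0) -> caps B=2 W=0
Move 11: B@(1,1) -> caps B=2 W=0
Move 12: W@(3,1) -> caps B=2 W=0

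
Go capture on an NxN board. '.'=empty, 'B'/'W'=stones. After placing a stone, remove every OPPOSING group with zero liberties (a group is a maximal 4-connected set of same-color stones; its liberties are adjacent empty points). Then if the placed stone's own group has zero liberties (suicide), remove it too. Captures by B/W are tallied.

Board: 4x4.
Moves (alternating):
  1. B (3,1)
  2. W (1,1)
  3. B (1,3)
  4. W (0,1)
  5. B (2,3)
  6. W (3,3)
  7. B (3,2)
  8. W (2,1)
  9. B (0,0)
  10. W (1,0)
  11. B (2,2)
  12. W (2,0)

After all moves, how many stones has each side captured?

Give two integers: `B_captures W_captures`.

Answer: 1 1

Derivation:
Move 1: B@(3,1) -> caps B=0 W=0
Move 2: W@(1,1) -> caps B=0 W=0
Move 3: B@(1,3) -> caps B=0 W=0
Move 4: W@(0,1) -> caps B=0 W=0
Move 5: B@(2,3) -> caps B=0 W=0
Move 6: W@(3,3) -> caps B=0 W=0
Move 7: B@(3,2) -> caps B=1 W=0
Move 8: W@(2,1) -> caps B=1 W=0
Move 9: B@(0,0) -> caps B=1 W=0
Move 10: W@(1,0) -> caps B=1 W=1
Move 11: B@(2,2) -> caps B=1 W=1
Move 12: W@(2,0) -> caps B=1 W=1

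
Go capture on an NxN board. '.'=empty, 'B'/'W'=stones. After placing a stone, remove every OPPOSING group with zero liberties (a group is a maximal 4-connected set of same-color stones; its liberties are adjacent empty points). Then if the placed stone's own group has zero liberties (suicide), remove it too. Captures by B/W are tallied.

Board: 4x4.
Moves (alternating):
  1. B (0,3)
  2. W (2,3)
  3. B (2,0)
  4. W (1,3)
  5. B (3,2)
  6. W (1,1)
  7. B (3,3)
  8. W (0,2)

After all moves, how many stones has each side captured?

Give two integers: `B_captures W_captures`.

Answer: 0 1

Derivation:
Move 1: B@(0,3) -> caps B=0 W=0
Move 2: W@(2,3) -> caps B=0 W=0
Move 3: B@(2,0) -> caps B=0 W=0
Move 4: W@(1,3) -> caps B=0 W=0
Move 5: B@(3,2) -> caps B=0 W=0
Move 6: W@(1,1) -> caps B=0 W=0
Move 7: B@(3,3) -> caps B=0 W=0
Move 8: W@(0,2) -> caps B=0 W=1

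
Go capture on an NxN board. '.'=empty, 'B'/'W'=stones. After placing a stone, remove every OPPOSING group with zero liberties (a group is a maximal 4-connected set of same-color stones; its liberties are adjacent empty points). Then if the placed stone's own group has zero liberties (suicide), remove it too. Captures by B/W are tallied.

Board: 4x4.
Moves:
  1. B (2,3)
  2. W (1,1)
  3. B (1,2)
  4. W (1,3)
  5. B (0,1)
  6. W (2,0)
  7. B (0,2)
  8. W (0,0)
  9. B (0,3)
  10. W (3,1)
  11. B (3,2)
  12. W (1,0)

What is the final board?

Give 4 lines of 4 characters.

Move 1: B@(2,3) -> caps B=0 W=0
Move 2: W@(1,1) -> caps B=0 W=0
Move 3: B@(1,2) -> caps B=0 W=0
Move 4: W@(1,3) -> caps B=0 W=0
Move 5: B@(0,1) -> caps B=0 W=0
Move 6: W@(2,0) -> caps B=0 W=0
Move 7: B@(0,2) -> caps B=0 W=0
Move 8: W@(0,0) -> caps B=0 W=0
Move 9: B@(0,3) -> caps B=1 W=0
Move 10: W@(3,1) -> caps B=1 W=0
Move 11: B@(3,2) -> caps B=1 W=0
Move 12: W@(1,0) -> caps B=1 W=0

Answer: WBBB
WWB.
W..B
.WB.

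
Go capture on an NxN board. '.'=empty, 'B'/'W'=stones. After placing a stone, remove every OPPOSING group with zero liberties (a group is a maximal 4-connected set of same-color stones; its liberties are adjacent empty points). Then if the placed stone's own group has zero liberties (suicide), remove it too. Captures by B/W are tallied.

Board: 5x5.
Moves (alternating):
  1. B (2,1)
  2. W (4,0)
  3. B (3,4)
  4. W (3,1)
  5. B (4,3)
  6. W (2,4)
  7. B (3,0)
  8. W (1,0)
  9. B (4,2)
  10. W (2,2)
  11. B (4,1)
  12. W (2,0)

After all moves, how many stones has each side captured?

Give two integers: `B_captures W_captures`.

Answer: 1 0

Derivation:
Move 1: B@(2,1) -> caps B=0 W=0
Move 2: W@(4,0) -> caps B=0 W=0
Move 3: B@(3,4) -> caps B=0 W=0
Move 4: W@(3,1) -> caps B=0 W=0
Move 5: B@(4,3) -> caps B=0 W=0
Move 6: W@(2,4) -> caps B=0 W=0
Move 7: B@(3,0) -> caps B=0 W=0
Move 8: W@(1,0) -> caps B=0 W=0
Move 9: B@(4,2) -> caps B=0 W=0
Move 10: W@(2,2) -> caps B=0 W=0
Move 11: B@(4,1) -> caps B=1 W=0
Move 12: W@(2,0) -> caps B=1 W=0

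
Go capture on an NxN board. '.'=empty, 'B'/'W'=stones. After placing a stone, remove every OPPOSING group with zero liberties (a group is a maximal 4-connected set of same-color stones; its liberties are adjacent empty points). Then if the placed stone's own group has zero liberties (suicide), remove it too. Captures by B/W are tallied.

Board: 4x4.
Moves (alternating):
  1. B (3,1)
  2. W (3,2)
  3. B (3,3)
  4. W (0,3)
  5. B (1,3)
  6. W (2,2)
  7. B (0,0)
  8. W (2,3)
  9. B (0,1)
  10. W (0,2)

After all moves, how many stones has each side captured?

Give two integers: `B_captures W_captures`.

Answer: 0 1

Derivation:
Move 1: B@(3,1) -> caps B=0 W=0
Move 2: W@(3,2) -> caps B=0 W=0
Move 3: B@(3,3) -> caps B=0 W=0
Move 4: W@(0,3) -> caps B=0 W=0
Move 5: B@(1,3) -> caps B=0 W=0
Move 6: W@(2,2) -> caps B=0 W=0
Move 7: B@(0,0) -> caps B=0 W=0
Move 8: W@(2,3) -> caps B=0 W=1
Move 9: B@(0,1) -> caps B=0 W=1
Move 10: W@(0,2) -> caps B=0 W=1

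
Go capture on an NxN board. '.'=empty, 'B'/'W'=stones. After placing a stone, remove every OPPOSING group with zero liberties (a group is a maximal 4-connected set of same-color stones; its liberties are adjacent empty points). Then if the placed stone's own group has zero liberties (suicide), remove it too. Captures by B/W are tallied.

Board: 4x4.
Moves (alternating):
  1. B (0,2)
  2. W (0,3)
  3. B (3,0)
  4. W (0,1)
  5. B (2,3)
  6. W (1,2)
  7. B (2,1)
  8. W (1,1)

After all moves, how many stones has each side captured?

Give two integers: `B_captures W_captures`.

Answer: 0 1

Derivation:
Move 1: B@(0,2) -> caps B=0 W=0
Move 2: W@(0,3) -> caps B=0 W=0
Move 3: B@(3,0) -> caps B=0 W=0
Move 4: W@(0,1) -> caps B=0 W=0
Move 5: B@(2,3) -> caps B=0 W=0
Move 6: W@(1,2) -> caps B=0 W=1
Move 7: B@(2,1) -> caps B=0 W=1
Move 8: W@(1,1) -> caps B=0 W=1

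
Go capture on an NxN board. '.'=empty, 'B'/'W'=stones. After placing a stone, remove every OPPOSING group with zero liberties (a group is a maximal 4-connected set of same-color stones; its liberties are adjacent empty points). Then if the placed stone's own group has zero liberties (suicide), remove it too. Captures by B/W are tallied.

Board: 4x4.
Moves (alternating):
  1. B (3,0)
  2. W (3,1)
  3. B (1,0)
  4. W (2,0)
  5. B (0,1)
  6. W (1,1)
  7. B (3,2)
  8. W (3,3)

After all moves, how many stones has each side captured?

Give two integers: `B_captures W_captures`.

Answer: 0 1

Derivation:
Move 1: B@(3,0) -> caps B=0 W=0
Move 2: W@(3,1) -> caps B=0 W=0
Move 3: B@(1,0) -> caps B=0 W=0
Move 4: W@(2,0) -> caps B=0 W=1
Move 5: B@(0,1) -> caps B=0 W=1
Move 6: W@(1,1) -> caps B=0 W=1
Move 7: B@(3,2) -> caps B=0 W=1
Move 8: W@(3,3) -> caps B=0 W=1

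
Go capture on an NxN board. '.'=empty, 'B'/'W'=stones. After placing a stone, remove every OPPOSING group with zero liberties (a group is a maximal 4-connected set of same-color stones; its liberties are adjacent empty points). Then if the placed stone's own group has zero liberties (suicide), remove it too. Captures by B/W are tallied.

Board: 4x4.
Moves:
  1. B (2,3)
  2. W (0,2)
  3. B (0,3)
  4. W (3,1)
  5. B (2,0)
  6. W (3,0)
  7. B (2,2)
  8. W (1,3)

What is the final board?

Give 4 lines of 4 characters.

Move 1: B@(2,3) -> caps B=0 W=0
Move 2: W@(0,2) -> caps B=0 W=0
Move 3: B@(0,3) -> caps B=0 W=0
Move 4: W@(3,1) -> caps B=0 W=0
Move 5: B@(2,0) -> caps B=0 W=0
Move 6: W@(3,0) -> caps B=0 W=0
Move 7: B@(2,2) -> caps B=0 W=0
Move 8: W@(1,3) -> caps B=0 W=1

Answer: ..W.
...W
B.BB
WW..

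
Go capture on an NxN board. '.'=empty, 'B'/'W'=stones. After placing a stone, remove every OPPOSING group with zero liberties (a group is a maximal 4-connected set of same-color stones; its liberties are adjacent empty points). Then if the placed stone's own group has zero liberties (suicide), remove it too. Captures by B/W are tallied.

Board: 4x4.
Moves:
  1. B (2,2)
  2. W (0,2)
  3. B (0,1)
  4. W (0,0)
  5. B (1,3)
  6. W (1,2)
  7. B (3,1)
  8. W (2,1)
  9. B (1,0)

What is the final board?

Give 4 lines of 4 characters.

Move 1: B@(2,2) -> caps B=0 W=0
Move 2: W@(0,2) -> caps B=0 W=0
Move 3: B@(0,1) -> caps B=0 W=0
Move 4: W@(0,0) -> caps B=0 W=0
Move 5: B@(1,3) -> caps B=0 W=0
Move 6: W@(1,2) -> caps B=0 W=0
Move 7: B@(3,1) -> caps B=0 W=0
Move 8: W@(2,1) -> caps B=0 W=0
Move 9: B@(1,0) -> caps B=1 W=0

Answer: .BW.
B.WB
.WB.
.B..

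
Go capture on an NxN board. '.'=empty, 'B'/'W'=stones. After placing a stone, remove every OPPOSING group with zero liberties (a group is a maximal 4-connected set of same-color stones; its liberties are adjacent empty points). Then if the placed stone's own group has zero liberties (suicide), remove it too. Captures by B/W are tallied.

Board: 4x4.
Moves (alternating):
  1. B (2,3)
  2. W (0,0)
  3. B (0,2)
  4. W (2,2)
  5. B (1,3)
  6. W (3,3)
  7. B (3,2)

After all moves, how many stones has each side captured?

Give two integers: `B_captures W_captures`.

Move 1: B@(2,3) -> caps B=0 W=0
Move 2: W@(0,0) -> caps B=0 W=0
Move 3: B@(0,2) -> caps B=0 W=0
Move 4: W@(2,2) -> caps B=0 W=0
Move 5: B@(1,3) -> caps B=0 W=0
Move 6: W@(3,3) -> caps B=0 W=0
Move 7: B@(3,2) -> caps B=1 W=0

Answer: 1 0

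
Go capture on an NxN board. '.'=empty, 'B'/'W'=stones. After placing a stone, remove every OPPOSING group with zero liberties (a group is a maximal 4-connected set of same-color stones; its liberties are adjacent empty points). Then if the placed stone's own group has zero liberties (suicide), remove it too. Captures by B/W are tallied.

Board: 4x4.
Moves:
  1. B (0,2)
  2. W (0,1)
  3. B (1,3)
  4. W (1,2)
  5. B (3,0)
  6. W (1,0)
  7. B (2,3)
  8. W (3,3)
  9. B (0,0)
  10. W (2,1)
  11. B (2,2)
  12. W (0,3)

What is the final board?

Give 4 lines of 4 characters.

Move 1: B@(0,2) -> caps B=0 W=0
Move 2: W@(0,1) -> caps B=0 W=0
Move 3: B@(1,3) -> caps B=0 W=0
Move 4: W@(1,2) -> caps B=0 W=0
Move 5: B@(3,0) -> caps B=0 W=0
Move 6: W@(1,0) -> caps B=0 W=0
Move 7: B@(2,3) -> caps B=0 W=0
Move 8: W@(3,3) -> caps B=0 W=0
Move 9: B@(0,0) -> caps B=0 W=0
Move 10: W@(2,1) -> caps B=0 W=0
Move 11: B@(2,2) -> caps B=0 W=0
Move 12: W@(0,3) -> caps B=0 W=1

Answer: .W.W
W.WB
.WBB
B..W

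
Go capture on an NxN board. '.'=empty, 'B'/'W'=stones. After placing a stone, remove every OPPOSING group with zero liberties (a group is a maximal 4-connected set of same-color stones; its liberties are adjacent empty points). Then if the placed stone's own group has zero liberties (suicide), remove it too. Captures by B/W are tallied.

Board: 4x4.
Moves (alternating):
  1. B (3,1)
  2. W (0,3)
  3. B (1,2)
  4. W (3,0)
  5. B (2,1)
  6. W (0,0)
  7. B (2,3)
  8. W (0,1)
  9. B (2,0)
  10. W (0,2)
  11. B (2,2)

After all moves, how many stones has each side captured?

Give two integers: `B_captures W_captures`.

Answer: 1 0

Derivation:
Move 1: B@(3,1) -> caps B=0 W=0
Move 2: W@(0,3) -> caps B=0 W=0
Move 3: B@(1,2) -> caps B=0 W=0
Move 4: W@(3,0) -> caps B=0 W=0
Move 5: B@(2,1) -> caps B=0 W=0
Move 6: W@(0,0) -> caps B=0 W=0
Move 7: B@(2,3) -> caps B=0 W=0
Move 8: W@(0,1) -> caps B=0 W=0
Move 9: B@(2,0) -> caps B=1 W=0
Move 10: W@(0,2) -> caps B=1 W=0
Move 11: B@(2,2) -> caps B=1 W=0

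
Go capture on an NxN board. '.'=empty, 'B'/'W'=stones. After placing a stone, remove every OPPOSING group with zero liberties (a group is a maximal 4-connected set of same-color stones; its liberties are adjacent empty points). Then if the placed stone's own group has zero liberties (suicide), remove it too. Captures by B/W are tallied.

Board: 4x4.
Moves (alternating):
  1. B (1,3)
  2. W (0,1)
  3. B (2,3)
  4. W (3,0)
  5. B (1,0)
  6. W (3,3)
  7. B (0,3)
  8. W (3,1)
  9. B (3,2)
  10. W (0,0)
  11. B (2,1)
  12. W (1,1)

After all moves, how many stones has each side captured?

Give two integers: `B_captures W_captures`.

Answer: 1 0

Derivation:
Move 1: B@(1,3) -> caps B=0 W=0
Move 2: W@(0,1) -> caps B=0 W=0
Move 3: B@(2,3) -> caps B=0 W=0
Move 4: W@(3,0) -> caps B=0 W=0
Move 5: B@(1,0) -> caps B=0 W=0
Move 6: W@(3,3) -> caps B=0 W=0
Move 7: B@(0,3) -> caps B=0 W=0
Move 8: W@(3,1) -> caps B=0 W=0
Move 9: B@(3,2) -> caps B=1 W=0
Move 10: W@(0,0) -> caps B=1 W=0
Move 11: B@(2,1) -> caps B=1 W=0
Move 12: W@(1,1) -> caps B=1 W=0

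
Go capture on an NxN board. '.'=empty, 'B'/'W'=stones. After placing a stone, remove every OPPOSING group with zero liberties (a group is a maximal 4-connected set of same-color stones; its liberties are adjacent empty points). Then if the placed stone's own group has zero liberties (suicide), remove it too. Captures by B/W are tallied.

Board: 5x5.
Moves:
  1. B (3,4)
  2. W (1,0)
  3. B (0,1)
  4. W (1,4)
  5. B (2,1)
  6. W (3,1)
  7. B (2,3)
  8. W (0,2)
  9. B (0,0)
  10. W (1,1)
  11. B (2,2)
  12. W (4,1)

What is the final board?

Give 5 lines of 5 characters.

Move 1: B@(3,4) -> caps B=0 W=0
Move 2: W@(1,0) -> caps B=0 W=0
Move 3: B@(0,1) -> caps B=0 W=0
Move 4: W@(1,4) -> caps B=0 W=0
Move 5: B@(2,1) -> caps B=0 W=0
Move 6: W@(3,1) -> caps B=0 W=0
Move 7: B@(2,3) -> caps B=0 W=0
Move 8: W@(0,2) -> caps B=0 W=0
Move 9: B@(0,0) -> caps B=0 W=0
Move 10: W@(1,1) -> caps B=0 W=2
Move 11: B@(2,2) -> caps B=0 W=2
Move 12: W@(4,1) -> caps B=0 W=2

Answer: ..W..
WW..W
.BBB.
.W..B
.W...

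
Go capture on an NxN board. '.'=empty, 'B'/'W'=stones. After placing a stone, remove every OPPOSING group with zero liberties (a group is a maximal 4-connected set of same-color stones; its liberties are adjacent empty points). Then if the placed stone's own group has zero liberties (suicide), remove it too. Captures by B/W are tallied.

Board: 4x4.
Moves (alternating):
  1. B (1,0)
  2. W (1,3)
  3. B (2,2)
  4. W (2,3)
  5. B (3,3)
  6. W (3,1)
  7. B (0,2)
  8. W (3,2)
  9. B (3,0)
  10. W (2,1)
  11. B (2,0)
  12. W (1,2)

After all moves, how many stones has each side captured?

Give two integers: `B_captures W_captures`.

Answer: 0 2

Derivation:
Move 1: B@(1,0) -> caps B=0 W=0
Move 2: W@(1,3) -> caps B=0 W=0
Move 3: B@(2,2) -> caps B=0 W=0
Move 4: W@(2,3) -> caps B=0 W=0
Move 5: B@(3,3) -> caps B=0 W=0
Move 6: W@(3,1) -> caps B=0 W=0
Move 7: B@(0,2) -> caps B=0 W=0
Move 8: W@(3,2) -> caps B=0 W=1
Move 9: B@(3,0) -> caps B=0 W=1
Move 10: W@(2,1) -> caps B=0 W=1
Move 11: B@(2,0) -> caps B=0 W=1
Move 12: W@(1,2) -> caps B=0 W=2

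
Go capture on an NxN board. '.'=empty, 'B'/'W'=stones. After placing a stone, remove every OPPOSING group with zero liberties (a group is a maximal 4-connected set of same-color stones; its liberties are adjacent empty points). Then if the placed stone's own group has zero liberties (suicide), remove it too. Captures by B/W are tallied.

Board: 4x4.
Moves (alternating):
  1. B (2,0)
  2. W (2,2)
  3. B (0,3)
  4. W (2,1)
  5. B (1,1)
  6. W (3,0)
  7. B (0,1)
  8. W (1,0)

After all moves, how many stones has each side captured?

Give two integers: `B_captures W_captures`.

Answer: 0 1

Derivation:
Move 1: B@(2,0) -> caps B=0 W=0
Move 2: W@(2,2) -> caps B=0 W=0
Move 3: B@(0,3) -> caps B=0 W=0
Move 4: W@(2,1) -> caps B=0 W=0
Move 5: B@(1,1) -> caps B=0 W=0
Move 6: W@(3,0) -> caps B=0 W=0
Move 7: B@(0,1) -> caps B=0 W=0
Move 8: W@(1,0) -> caps B=0 W=1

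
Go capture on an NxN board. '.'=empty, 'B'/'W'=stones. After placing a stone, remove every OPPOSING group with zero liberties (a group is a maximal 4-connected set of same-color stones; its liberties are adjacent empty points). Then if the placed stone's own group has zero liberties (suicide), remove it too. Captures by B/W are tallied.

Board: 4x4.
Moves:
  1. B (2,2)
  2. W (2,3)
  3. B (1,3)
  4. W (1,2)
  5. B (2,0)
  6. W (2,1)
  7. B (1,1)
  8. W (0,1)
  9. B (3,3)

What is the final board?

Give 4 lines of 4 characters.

Move 1: B@(2,2) -> caps B=0 W=0
Move 2: W@(2,3) -> caps B=0 W=0
Move 3: B@(1,3) -> caps B=0 W=0
Move 4: W@(1,2) -> caps B=0 W=0
Move 5: B@(2,0) -> caps B=0 W=0
Move 6: W@(2,1) -> caps B=0 W=0
Move 7: B@(1,1) -> caps B=0 W=0
Move 8: W@(0,1) -> caps B=0 W=0
Move 9: B@(3,3) -> caps B=1 W=0

Answer: .W..
.BWB
BWB.
...B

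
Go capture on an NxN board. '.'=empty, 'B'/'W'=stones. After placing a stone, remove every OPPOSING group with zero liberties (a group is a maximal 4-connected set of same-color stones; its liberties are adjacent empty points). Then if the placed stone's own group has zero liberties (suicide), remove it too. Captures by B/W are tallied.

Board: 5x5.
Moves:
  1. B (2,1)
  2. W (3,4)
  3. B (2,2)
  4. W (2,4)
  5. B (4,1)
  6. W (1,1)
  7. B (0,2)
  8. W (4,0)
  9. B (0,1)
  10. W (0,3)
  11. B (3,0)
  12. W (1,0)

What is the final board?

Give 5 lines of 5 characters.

Answer: .BBW.
WW...
.BB.W
B...W
.B...

Derivation:
Move 1: B@(2,1) -> caps B=0 W=0
Move 2: W@(3,4) -> caps B=0 W=0
Move 3: B@(2,2) -> caps B=0 W=0
Move 4: W@(2,4) -> caps B=0 W=0
Move 5: B@(4,1) -> caps B=0 W=0
Move 6: W@(1,1) -> caps B=0 W=0
Move 7: B@(0,2) -> caps B=0 W=0
Move 8: W@(4,0) -> caps B=0 W=0
Move 9: B@(0,1) -> caps B=0 W=0
Move 10: W@(0,3) -> caps B=0 W=0
Move 11: B@(3,0) -> caps B=1 W=0
Move 12: W@(1,0) -> caps B=1 W=0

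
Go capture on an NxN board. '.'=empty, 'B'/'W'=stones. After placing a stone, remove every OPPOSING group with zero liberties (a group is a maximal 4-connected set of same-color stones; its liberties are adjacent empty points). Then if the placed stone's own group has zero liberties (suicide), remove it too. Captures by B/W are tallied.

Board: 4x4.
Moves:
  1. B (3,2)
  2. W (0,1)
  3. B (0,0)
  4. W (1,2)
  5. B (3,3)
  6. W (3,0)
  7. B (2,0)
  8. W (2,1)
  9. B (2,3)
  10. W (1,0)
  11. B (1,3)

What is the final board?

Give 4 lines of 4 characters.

Answer: .W..
W.WB
.W.B
W.BB

Derivation:
Move 1: B@(3,2) -> caps B=0 W=0
Move 2: W@(0,1) -> caps B=0 W=0
Move 3: B@(0,0) -> caps B=0 W=0
Move 4: W@(1,2) -> caps B=0 W=0
Move 5: B@(3,3) -> caps B=0 W=0
Move 6: W@(3,0) -> caps B=0 W=0
Move 7: B@(2,0) -> caps B=0 W=0
Move 8: W@(2,1) -> caps B=0 W=0
Move 9: B@(2,3) -> caps B=0 W=0
Move 10: W@(1,0) -> caps B=0 W=2
Move 11: B@(1,3) -> caps B=0 W=2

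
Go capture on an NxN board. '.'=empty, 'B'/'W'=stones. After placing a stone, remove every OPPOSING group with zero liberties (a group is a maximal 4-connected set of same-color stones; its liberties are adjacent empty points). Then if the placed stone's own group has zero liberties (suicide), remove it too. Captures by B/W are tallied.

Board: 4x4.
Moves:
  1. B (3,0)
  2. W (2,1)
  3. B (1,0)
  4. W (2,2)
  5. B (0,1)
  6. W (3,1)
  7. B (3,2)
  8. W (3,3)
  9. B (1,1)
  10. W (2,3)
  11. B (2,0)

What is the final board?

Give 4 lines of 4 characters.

Answer: .B..
BB..
BWWW
BW.W

Derivation:
Move 1: B@(3,0) -> caps B=0 W=0
Move 2: W@(2,1) -> caps B=0 W=0
Move 3: B@(1,0) -> caps B=0 W=0
Move 4: W@(2,2) -> caps B=0 W=0
Move 5: B@(0,1) -> caps B=0 W=0
Move 6: W@(3,1) -> caps B=0 W=0
Move 7: B@(3,2) -> caps B=0 W=0
Move 8: W@(3,3) -> caps B=0 W=1
Move 9: B@(1,1) -> caps B=0 W=1
Move 10: W@(2,3) -> caps B=0 W=1
Move 11: B@(2,0) -> caps B=0 W=1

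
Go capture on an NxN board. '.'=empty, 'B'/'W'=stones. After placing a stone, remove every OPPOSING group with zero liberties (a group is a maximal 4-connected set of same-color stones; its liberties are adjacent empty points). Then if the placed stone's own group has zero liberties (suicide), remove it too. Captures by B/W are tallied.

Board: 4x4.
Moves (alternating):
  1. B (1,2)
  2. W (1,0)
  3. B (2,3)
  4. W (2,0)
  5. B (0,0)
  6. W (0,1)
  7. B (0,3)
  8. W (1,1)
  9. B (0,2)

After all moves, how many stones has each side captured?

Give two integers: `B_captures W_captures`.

Answer: 0 1

Derivation:
Move 1: B@(1,2) -> caps B=0 W=0
Move 2: W@(1,0) -> caps B=0 W=0
Move 3: B@(2,3) -> caps B=0 W=0
Move 4: W@(2,0) -> caps B=0 W=0
Move 5: B@(0,0) -> caps B=0 W=0
Move 6: W@(0,1) -> caps B=0 W=1
Move 7: B@(0,3) -> caps B=0 W=1
Move 8: W@(1,1) -> caps B=0 W=1
Move 9: B@(0,2) -> caps B=0 W=1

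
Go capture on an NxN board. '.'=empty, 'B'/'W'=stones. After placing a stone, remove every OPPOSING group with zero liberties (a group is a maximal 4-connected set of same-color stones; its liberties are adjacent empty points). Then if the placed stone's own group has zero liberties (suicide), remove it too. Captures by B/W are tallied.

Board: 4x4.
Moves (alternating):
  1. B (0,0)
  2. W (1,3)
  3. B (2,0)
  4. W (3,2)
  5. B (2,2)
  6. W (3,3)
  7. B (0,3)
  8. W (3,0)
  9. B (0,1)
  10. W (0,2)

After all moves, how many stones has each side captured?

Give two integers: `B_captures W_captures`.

Move 1: B@(0,0) -> caps B=0 W=0
Move 2: W@(1,3) -> caps B=0 W=0
Move 3: B@(2,0) -> caps B=0 W=0
Move 4: W@(3,2) -> caps B=0 W=0
Move 5: B@(2,2) -> caps B=0 W=0
Move 6: W@(3,3) -> caps B=0 W=0
Move 7: B@(0,3) -> caps B=0 W=0
Move 8: W@(3,0) -> caps B=0 W=0
Move 9: B@(0,1) -> caps B=0 W=0
Move 10: W@(0,2) -> caps B=0 W=1

Answer: 0 1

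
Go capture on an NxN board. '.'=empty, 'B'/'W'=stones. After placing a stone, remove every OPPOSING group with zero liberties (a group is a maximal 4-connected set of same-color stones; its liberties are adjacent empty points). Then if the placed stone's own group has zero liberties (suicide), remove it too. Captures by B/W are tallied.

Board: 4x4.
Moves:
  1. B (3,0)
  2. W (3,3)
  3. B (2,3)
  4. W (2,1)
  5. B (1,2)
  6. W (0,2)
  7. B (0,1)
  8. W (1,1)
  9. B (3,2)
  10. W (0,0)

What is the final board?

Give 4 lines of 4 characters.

Move 1: B@(3,0) -> caps B=0 W=0
Move 2: W@(3,3) -> caps B=0 W=0
Move 3: B@(2,3) -> caps B=0 W=0
Move 4: W@(2,1) -> caps B=0 W=0
Move 5: B@(1,2) -> caps B=0 W=0
Move 6: W@(0,2) -> caps B=0 W=0
Move 7: B@(0,1) -> caps B=0 W=0
Move 8: W@(1,1) -> caps B=0 W=0
Move 9: B@(3,2) -> caps B=1 W=0
Move 10: W@(0,0) -> caps B=1 W=1

Answer: W.W.
.WB.
.W.B
B.B.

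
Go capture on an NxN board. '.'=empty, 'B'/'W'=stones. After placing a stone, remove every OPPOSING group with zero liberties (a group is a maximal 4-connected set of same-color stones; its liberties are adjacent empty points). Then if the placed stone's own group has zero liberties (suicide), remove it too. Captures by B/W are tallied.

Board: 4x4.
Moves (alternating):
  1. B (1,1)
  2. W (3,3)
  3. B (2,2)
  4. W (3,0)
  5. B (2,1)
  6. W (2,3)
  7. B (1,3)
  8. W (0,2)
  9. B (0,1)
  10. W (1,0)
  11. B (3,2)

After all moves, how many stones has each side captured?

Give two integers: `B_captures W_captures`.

Answer: 2 0

Derivation:
Move 1: B@(1,1) -> caps B=0 W=0
Move 2: W@(3,3) -> caps B=0 W=0
Move 3: B@(2,2) -> caps B=0 W=0
Move 4: W@(3,0) -> caps B=0 W=0
Move 5: B@(2,1) -> caps B=0 W=0
Move 6: W@(2,3) -> caps B=0 W=0
Move 7: B@(1,3) -> caps B=0 W=0
Move 8: W@(0,2) -> caps B=0 W=0
Move 9: B@(0,1) -> caps B=0 W=0
Move 10: W@(1,0) -> caps B=0 W=0
Move 11: B@(3,2) -> caps B=2 W=0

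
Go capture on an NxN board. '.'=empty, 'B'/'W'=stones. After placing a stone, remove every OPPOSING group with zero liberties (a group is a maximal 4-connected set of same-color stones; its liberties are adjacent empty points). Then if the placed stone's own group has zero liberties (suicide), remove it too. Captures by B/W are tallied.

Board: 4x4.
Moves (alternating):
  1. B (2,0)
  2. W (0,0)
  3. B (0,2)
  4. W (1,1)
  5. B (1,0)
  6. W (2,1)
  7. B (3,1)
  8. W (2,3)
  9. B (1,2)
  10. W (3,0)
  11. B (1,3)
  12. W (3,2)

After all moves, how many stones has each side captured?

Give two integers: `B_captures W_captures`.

Answer: 0 3

Derivation:
Move 1: B@(2,0) -> caps B=0 W=0
Move 2: W@(0,0) -> caps B=0 W=0
Move 3: B@(0,2) -> caps B=0 W=0
Move 4: W@(1,1) -> caps B=0 W=0
Move 5: B@(1,0) -> caps B=0 W=0
Move 6: W@(2,1) -> caps B=0 W=0
Move 7: B@(3,1) -> caps B=0 W=0
Move 8: W@(2,3) -> caps B=0 W=0
Move 9: B@(1,2) -> caps B=0 W=0
Move 10: W@(3,0) -> caps B=0 W=2
Move 11: B@(1,3) -> caps B=0 W=2
Move 12: W@(3,2) -> caps B=0 W=3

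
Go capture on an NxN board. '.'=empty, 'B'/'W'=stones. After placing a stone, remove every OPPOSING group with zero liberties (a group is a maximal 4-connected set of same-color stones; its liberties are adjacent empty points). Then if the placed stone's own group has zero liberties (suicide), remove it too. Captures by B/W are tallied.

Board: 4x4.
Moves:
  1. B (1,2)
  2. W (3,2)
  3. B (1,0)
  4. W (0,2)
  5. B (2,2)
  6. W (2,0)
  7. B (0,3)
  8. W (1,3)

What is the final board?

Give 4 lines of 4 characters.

Move 1: B@(1,2) -> caps B=0 W=0
Move 2: W@(3,2) -> caps B=0 W=0
Move 3: B@(1,0) -> caps B=0 W=0
Move 4: W@(0,2) -> caps B=0 W=0
Move 5: B@(2,2) -> caps B=0 W=0
Move 6: W@(2,0) -> caps B=0 W=0
Move 7: B@(0,3) -> caps B=0 W=0
Move 8: W@(1,3) -> caps B=0 W=1

Answer: ..W.
B.BW
W.B.
..W.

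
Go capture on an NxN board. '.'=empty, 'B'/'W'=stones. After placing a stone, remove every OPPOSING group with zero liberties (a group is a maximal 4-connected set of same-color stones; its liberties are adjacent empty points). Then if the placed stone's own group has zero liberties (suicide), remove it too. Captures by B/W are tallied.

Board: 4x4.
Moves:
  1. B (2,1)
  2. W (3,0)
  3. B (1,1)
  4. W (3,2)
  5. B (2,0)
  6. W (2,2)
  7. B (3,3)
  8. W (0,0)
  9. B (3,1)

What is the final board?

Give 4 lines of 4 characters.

Move 1: B@(2,1) -> caps B=0 W=0
Move 2: W@(3,0) -> caps B=0 W=0
Move 3: B@(1,1) -> caps B=0 W=0
Move 4: W@(3,2) -> caps B=0 W=0
Move 5: B@(2,0) -> caps B=0 W=0
Move 6: W@(2,2) -> caps B=0 W=0
Move 7: B@(3,3) -> caps B=0 W=0
Move 8: W@(0,0) -> caps B=0 W=0
Move 9: B@(3,1) -> caps B=1 W=0

Answer: W...
.B..
BBW.
.BWB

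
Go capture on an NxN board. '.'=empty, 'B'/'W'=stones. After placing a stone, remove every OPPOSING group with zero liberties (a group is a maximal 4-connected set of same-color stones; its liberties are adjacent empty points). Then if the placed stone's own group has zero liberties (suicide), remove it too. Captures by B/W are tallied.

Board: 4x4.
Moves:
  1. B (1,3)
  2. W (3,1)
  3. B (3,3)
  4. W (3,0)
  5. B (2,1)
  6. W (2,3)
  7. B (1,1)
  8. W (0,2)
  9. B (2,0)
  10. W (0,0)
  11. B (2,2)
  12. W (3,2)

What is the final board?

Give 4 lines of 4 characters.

Answer: W.W.
.B.B
BBB.
...B

Derivation:
Move 1: B@(1,3) -> caps B=0 W=0
Move 2: W@(3,1) -> caps B=0 W=0
Move 3: B@(3,3) -> caps B=0 W=0
Move 4: W@(3,0) -> caps B=0 W=0
Move 5: B@(2,1) -> caps B=0 W=0
Move 6: W@(2,3) -> caps B=0 W=0
Move 7: B@(1,1) -> caps B=0 W=0
Move 8: W@(0,2) -> caps B=0 W=0
Move 9: B@(2,0) -> caps B=0 W=0
Move 10: W@(0,0) -> caps B=0 W=0
Move 11: B@(2,2) -> caps B=1 W=0
Move 12: W@(3,2) -> caps B=1 W=0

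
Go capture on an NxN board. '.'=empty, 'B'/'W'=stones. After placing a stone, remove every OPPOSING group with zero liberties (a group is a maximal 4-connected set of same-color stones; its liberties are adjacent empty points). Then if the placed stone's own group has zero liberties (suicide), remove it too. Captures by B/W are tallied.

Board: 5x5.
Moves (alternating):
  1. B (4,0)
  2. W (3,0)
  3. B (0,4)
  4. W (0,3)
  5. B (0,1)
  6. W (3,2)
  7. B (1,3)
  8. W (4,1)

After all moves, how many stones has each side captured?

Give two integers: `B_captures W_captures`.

Move 1: B@(4,0) -> caps B=0 W=0
Move 2: W@(3,0) -> caps B=0 W=0
Move 3: B@(0,4) -> caps B=0 W=0
Move 4: W@(0,3) -> caps B=0 W=0
Move 5: B@(0,1) -> caps B=0 W=0
Move 6: W@(3,2) -> caps B=0 W=0
Move 7: B@(1,3) -> caps B=0 W=0
Move 8: W@(4,1) -> caps B=0 W=1

Answer: 0 1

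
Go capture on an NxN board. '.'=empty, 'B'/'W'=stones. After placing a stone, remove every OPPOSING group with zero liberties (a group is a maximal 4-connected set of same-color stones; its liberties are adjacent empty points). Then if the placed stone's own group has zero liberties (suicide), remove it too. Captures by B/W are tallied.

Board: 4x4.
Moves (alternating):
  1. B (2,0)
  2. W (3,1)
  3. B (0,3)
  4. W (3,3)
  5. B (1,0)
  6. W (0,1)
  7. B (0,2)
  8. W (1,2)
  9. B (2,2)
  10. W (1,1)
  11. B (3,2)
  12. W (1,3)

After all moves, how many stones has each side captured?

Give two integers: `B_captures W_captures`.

Answer: 0 2

Derivation:
Move 1: B@(2,0) -> caps B=0 W=0
Move 2: W@(3,1) -> caps B=0 W=0
Move 3: B@(0,3) -> caps B=0 W=0
Move 4: W@(3,3) -> caps B=0 W=0
Move 5: B@(1,0) -> caps B=0 W=0
Move 6: W@(0,1) -> caps B=0 W=0
Move 7: B@(0,2) -> caps B=0 W=0
Move 8: W@(1,2) -> caps B=0 W=0
Move 9: B@(2,2) -> caps B=0 W=0
Move 10: W@(1,1) -> caps B=0 W=0
Move 11: B@(3,2) -> caps B=0 W=0
Move 12: W@(1,3) -> caps B=0 W=2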